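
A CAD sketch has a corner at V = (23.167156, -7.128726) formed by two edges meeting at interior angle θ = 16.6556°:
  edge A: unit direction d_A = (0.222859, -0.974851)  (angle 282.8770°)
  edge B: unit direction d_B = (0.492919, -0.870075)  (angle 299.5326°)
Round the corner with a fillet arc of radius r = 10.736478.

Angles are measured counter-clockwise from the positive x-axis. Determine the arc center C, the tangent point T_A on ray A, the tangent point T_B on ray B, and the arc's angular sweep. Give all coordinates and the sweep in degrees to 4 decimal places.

bisector direction at 291.2048° = (0.361703,-0.932294)
center distance |VC| = r/sin(θ/2) = 10.736478/sin(8.3278°) = 74.128362
C = V + |VC|·bis = (49.9796,-76.2381)
T_A = V + ((C−V)·d_A)·d_A = V + 73.3467·d_A = (39.5131,-78.6308)
T_B = V + ((C−V)·d_B)·d_B = V + 73.3467·d_B = (59.3211,-70.9459)
sweep = 180° − θ = 163.3444°

center=(49.9796,-76.2381) T_A=(39.5131,-78.6308) T_B=(59.3211,-70.9459) sweep=163.3444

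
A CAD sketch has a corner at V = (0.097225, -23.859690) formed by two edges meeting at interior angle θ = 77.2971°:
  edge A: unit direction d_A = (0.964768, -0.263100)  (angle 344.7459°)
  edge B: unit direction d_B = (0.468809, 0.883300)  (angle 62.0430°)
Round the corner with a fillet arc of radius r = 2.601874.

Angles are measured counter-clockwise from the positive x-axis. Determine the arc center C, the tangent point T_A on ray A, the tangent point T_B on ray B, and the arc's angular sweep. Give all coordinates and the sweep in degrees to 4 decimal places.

center=(3.9208,-22.2055) T_A=(3.2362,-24.7157) T_B=(1.6226,-20.9857) sweep=102.7029

bisector direction at 23.3945° = (0.917793,0.397059)
center distance |VC| = r/sin(θ/2) = 2.601874/sin(38.6486°) = 4.166054
C = V + |VC|·bis = (3.9208,-22.2055)
T_A = V + ((C−V)·d_A)·d_A = V + 3.2537·d_A = (3.2362,-24.7157)
T_B = V + ((C−V)·d_B)·d_B = V + 3.2537·d_B = (1.6226,-20.9857)
sweep = 180° − θ = 102.7029°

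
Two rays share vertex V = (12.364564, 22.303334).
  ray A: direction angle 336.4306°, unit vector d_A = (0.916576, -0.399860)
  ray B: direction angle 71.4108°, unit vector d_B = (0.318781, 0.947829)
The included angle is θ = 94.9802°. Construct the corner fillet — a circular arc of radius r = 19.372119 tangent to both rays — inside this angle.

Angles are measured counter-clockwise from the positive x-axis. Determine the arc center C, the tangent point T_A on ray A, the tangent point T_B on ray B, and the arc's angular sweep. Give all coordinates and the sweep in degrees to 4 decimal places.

bisector direction at 23.9207° = (0.914108,0.405472)
center distance |VC| = r/sin(θ/2) = 19.372119/sin(47.4901°) = 26.279374
C = V + |VC|·bis = (36.3867,32.9589)
T_A = V + ((C−V)·d_A)·d_A = V + 17.7574·d_A = (28.6406,15.2029)
T_B = V + ((C−V)·d_B)·d_B = V + 17.7574·d_B = (18.0253,39.1343)
sweep = 180° − θ = 85.0198°

center=(36.3867,32.9589) T_A=(28.6406,15.2029) T_B=(18.0253,39.1343) sweep=85.0198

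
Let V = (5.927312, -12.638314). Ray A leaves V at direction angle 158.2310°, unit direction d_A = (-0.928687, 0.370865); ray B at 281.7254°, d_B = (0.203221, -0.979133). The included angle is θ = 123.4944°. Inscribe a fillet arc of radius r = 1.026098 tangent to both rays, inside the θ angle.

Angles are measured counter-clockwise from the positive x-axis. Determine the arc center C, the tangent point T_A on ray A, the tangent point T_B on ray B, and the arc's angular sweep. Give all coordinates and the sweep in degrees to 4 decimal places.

center=(5.0347,-13.3867) T_A=(5.4152,-12.4338) T_B=(6.0394,-13.1782) sweep=56.5056

bisector direction at 219.9782° = (-0.766289,-0.642496)
center distance |VC| = r/sin(θ/2) = 1.026098/sin(61.7472°) = 1.164872
C = V + |VC|·bis = (5.0347,-13.3867)
T_A = V + ((C−V)·d_A)·d_A = V + 0.5514·d_A = (5.4152,-12.4338)
T_B = V + ((C−V)·d_B)·d_B = V + 0.5514·d_B = (6.0394,-13.1782)
sweep = 180° − θ = 56.5056°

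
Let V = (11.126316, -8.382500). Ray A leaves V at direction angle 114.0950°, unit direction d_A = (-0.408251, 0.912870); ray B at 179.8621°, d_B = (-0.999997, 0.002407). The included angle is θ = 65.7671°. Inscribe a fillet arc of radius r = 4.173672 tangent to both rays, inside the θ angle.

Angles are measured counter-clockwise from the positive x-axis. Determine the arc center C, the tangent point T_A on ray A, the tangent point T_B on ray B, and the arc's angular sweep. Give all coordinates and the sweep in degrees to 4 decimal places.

center=(4.6808,-4.1933) T_A=(8.4908,-2.4894) T_B=(4.6708,-8.3670) sweep=114.2329

bisector direction at 146.9786° = (-0.838467,0.544953)
center distance |VC| = r/sin(θ/2) = 4.173672/sin(32.8835°) = 7.687264
C = V + |VC|·bis = (4.6808,-4.1933)
T_A = V + ((C−V)·d_A)·d_A = V + 6.4556·d_A = (8.4908,-2.4894)
T_B = V + ((C−V)·d_B)·d_B = V + 6.4556·d_B = (4.6708,-8.3670)
sweep = 180° − θ = 114.2329°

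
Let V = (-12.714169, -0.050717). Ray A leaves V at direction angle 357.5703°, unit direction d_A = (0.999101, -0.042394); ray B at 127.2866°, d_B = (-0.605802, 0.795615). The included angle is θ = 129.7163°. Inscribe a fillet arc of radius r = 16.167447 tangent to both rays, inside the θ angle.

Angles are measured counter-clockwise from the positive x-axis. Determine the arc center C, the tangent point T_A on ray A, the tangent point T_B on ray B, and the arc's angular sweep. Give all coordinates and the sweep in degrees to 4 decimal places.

center=(-4.4478,15.7805) T_A=(-5.1332,-0.3724) T_B=(-17.3109,5.9862) sweep=50.2837

bisector direction at 62.4284° = (0.462856,0.886434)
center distance |VC| = r/sin(θ/2) = 16.167447/sin(64.8581°) = 17.859477
C = V + |VC|·bis = (-4.4478,15.7805)
T_A = V + ((C−V)·d_A)·d_A = V + 7.5878·d_A = (-5.1332,-0.3724)
T_B = V + ((C−V)·d_B)·d_B = V + 7.5878·d_B = (-17.3109,5.9862)
sweep = 180° − θ = 50.2837°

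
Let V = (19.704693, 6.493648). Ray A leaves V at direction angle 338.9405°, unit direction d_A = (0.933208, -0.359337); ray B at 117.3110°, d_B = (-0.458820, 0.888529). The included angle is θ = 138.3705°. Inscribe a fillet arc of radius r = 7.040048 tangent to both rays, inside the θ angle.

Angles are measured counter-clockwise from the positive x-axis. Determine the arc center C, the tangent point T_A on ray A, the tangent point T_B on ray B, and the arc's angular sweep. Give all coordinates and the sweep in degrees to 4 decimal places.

center=(24.7320,12.1018) T_A=(22.2023,5.5319) T_B=(18.4767,8.8717) sweep=41.6295

bisector direction at 48.1257° = (0.667498,0.744612)
center distance |VC| = r/sin(θ/2) = 7.040048/sin(69.1852°) = 7.531604
C = V + |VC|·bis = (24.7320,12.1018)
T_A = V + ((C−V)·d_A)·d_A = V + 2.6763·d_A = (22.2023,5.5319)
T_B = V + ((C−V)·d_B)·d_B = V + 2.6763·d_B = (18.4767,8.8717)
sweep = 180° − θ = 41.6295°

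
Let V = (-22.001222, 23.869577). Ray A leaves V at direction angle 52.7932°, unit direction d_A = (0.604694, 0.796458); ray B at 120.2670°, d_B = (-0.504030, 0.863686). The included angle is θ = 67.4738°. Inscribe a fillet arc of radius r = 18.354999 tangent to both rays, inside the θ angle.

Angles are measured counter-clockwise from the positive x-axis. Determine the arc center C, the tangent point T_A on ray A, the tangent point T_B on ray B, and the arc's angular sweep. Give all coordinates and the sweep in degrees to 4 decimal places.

center=(-20.0009,56.8584) T_A=(-5.3819,45.7593) T_B=(-35.8539,47.6069) sweep=112.5262

bisector direction at 86.5301° = (0.060524,0.998167)
center distance |VC| = r/sin(θ/2) = 18.354999/sin(33.7369°) = 33.049435
C = V + |VC|·bis = (-20.0009,56.8584)
T_A = V + ((C−V)·d_A)·d_A = V + 27.4838·d_A = (-5.3819,45.7593)
T_B = V + ((C−V)·d_B)·d_B = V + 27.4838·d_B = (-35.8539,47.6069)
sweep = 180° − θ = 112.5262°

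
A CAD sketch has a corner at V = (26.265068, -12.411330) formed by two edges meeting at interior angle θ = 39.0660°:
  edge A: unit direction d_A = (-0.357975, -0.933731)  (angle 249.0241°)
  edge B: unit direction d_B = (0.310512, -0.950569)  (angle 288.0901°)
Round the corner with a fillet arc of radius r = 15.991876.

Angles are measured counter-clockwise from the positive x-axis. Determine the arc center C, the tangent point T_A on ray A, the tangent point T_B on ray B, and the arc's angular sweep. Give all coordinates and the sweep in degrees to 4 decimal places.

center=(25.0607,-60.2260) T_A=(10.1286,-54.5013) T_B=(40.2621,-55.2603) sweep=140.9340

bisector direction at 268.5571° = (-0.025181,-0.999683)
center distance |VC| = r/sin(θ/2) = 15.991876/sin(19.5330°) = 47.829786
C = V + |VC|·bis = (25.0607,-60.2260)
T_A = V + ((C−V)·d_A)·d_A = V + 45.0771·d_A = (10.1286,-54.5013)
T_B = V + ((C−V)·d_B)·d_B = V + 45.0771·d_B = (40.2621,-55.2603)
sweep = 180° − θ = 140.9340°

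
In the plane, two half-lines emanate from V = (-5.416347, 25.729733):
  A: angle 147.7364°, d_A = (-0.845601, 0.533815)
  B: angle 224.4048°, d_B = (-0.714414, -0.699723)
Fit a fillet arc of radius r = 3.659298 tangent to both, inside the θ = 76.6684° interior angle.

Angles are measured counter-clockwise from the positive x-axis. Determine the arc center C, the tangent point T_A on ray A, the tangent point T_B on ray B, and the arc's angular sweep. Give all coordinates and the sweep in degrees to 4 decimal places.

center=(-11.2830,25.1058) T_A=(-9.3296,28.2001) T_B=(-8.7225,22.4916) sweep=103.3316

bisector direction at 186.0706° = (-0.994392,-0.105754)
center distance |VC| = r/sin(θ/2) = 3.659298/sin(38.3342°) = 5.899740
C = V + |VC|·bis = (-11.2830,25.1058)
T_A = V + ((C−V)·d_A)·d_A = V + 4.6278·d_A = (-9.3296,28.2001)
T_B = V + ((C−V)·d_B)·d_B = V + 4.6278·d_B = (-8.7225,22.4916)
sweep = 180° − θ = 103.3316°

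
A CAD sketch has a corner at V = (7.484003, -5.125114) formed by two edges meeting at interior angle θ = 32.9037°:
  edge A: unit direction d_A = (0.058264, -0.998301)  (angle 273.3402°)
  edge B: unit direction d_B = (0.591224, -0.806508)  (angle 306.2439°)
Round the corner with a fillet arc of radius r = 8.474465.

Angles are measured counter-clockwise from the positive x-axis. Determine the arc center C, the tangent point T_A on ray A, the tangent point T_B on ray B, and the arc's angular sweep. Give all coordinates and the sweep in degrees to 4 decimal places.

bisector direction at 289.7920° = (0.338607,-0.940928)
center distance |VC| = r/sin(θ/2) = 8.474465/sin(16.4519°) = 29.922957
C = V + |VC|·bis = (17.6161,-33.2805)
T_A = V + ((C−V)·d_A)·d_A = V + 28.6979·d_A = (9.1561,-33.7742)
T_B = V + ((C−V)·d_B)·d_B = V + 28.6979·d_B = (24.4509,-28.2701)
sweep = 180° − θ = 147.0963°

center=(17.6161,-33.2805) T_A=(9.1561,-33.7742) T_B=(24.4509,-28.2701) sweep=147.0963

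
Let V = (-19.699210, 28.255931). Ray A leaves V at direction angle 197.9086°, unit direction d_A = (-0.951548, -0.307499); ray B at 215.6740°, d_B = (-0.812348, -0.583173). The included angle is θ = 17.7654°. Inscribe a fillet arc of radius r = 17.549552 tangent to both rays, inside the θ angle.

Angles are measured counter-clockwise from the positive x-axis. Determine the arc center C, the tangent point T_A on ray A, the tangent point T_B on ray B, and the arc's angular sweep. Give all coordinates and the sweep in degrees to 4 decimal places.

center=(-121.1530,-22.9727) T_A=(-126.5494,-6.2735) T_B=(-110.9185,-37.2291) sweep=162.2346

bisector direction at 206.7913° = (-0.892654,-0.450742)
center distance |VC| = r/sin(θ/2) = 17.549552/sin(8.8827°) = 113.654015
C = V + |VC|·bis = (-121.1530,-22.9727)
T_A = V + ((C−V)·d_A)·d_A = V + 112.2909·d_A = (-126.5494,-6.2735)
T_B = V + ((C−V)·d_B)·d_B = V + 112.2909·d_B = (-110.9185,-37.2291)
sweep = 180° − θ = 162.2346°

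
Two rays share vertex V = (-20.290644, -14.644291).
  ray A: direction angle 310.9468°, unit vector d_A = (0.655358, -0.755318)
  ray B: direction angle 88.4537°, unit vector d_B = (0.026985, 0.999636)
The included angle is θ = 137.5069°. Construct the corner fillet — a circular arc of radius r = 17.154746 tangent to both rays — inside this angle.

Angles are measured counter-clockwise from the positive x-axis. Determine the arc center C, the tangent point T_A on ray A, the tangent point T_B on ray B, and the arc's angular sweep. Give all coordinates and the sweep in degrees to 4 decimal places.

bisector direction at 19.7003° = (0.941469,0.337099)
center distance |VC| = r/sin(θ/2) = 17.154746/sin(68.7535°) = 18.405793
C = V + |VC|·bis = (-2.9622,-8.4397)
T_A = V + ((C−V)·d_A)·d_A = V + 6.6699·d_A = (-15.9195,-19.6822)
T_B = V + ((C−V)·d_B)·d_B = V + 6.6699·d_B = (-20.1107,-7.9768)
sweep = 180° − θ = 42.4931°

center=(-2.9622,-8.4397) T_A=(-15.9195,-19.6822) T_B=(-20.1107,-7.9768) sweep=42.4931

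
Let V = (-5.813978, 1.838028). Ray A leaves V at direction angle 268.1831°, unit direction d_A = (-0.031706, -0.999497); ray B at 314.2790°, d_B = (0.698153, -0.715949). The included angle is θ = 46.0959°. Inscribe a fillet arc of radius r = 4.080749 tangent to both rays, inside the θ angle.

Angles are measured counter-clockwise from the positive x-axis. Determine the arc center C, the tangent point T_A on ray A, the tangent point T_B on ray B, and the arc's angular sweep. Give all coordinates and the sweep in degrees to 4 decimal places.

bisector direction at 291.2311° = (0.362130,-0.932128)
center distance |VC| = r/sin(θ/2) = 4.080749/sin(23.0480°) = 10.423333
C = V + |VC|·bis = (-2.0394,-7.8778)
T_A = V + ((C−V)·d_A)·d_A = V + 9.5913·d_A = (-6.1181,-7.7485)
T_B = V + ((C−V)·d_B)·d_B = V + 9.5913·d_B = (0.8822,-5.0289)
sweep = 180° − θ = 133.9041°

center=(-2.0394,-7.8778) T_A=(-6.1181,-7.7485) T_B=(0.8822,-5.0289) sweep=133.9041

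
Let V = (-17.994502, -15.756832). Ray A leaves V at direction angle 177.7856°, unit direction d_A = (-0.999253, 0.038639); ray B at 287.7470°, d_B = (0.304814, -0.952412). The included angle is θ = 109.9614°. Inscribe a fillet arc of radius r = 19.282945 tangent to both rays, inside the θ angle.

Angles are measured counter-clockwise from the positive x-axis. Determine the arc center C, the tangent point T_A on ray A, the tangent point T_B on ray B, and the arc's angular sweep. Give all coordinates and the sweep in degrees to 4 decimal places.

bisector direction at 232.7663° = (-0.605068,-0.796174)
center distance |VC| = r/sin(θ/2) = 19.282945/sin(54.9807°) = 23.545684
C = V + |VC|·bis = (-32.2412,-34.5033)
T_A = V + ((C−V)·d_A)·d_A = V + 13.5117·d_A = (-31.4962,-15.2348)
T_B = V + ((C−V)·d_B)·d_B = V + 13.5117·d_B = (-13.8759,-28.6256)
sweep = 180° − θ = 70.0386°

center=(-32.2412,-34.5033) T_A=(-31.4962,-15.2348) T_B=(-13.8759,-28.6256) sweep=70.0386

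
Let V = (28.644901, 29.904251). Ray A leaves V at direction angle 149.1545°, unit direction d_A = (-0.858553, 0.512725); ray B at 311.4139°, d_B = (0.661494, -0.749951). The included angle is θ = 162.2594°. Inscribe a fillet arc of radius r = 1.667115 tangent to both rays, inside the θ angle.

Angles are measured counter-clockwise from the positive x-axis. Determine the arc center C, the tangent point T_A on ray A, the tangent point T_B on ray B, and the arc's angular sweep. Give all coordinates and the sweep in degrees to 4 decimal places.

center=(27.5668,28.6063) T_A=(28.4215,30.0377) T_B=(28.8170,29.7091) sweep=17.7406

bisector direction at 230.2842° = (-0.638980,-0.769223)
center distance |VC| = r/sin(θ/2) = 1.667115/sin(81.1297°) = 1.687295
C = V + |VC|·bis = (27.5668,28.6063)
T_A = V + ((C−V)·d_A)·d_A = V + 0.2602·d_A = (28.4215,30.0377)
T_B = V + ((C−V)·d_B)·d_B = V + 0.2602·d_B = (28.8170,29.7091)
sweep = 180° − θ = 17.7406°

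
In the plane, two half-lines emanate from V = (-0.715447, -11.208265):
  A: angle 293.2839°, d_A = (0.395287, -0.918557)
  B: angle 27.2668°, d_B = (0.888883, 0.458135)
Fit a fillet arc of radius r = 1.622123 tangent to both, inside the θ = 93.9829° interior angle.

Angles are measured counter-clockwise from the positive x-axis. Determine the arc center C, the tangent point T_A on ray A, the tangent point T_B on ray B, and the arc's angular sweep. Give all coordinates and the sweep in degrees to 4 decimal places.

center=(1.3727,-11.9569) T_A=(-0.1173,-12.5981) T_B=(0.6295,-10.5151) sweep=86.0171

bisector direction at 340.2754° = (0.941325,-0.337500)
center distance |VC| = r/sin(θ/2) = 1.622123/sin(46.9915°) = 2.218282
C = V + |VC|·bis = (1.3727,-11.9569)
T_A = V + ((C−V)·d_A)·d_A = V + 1.5131·d_A = (-0.1173,-12.5981)
T_B = V + ((C−V)·d_B)·d_B = V + 1.5131·d_B = (0.6295,-10.5151)
sweep = 180° − θ = 86.0171°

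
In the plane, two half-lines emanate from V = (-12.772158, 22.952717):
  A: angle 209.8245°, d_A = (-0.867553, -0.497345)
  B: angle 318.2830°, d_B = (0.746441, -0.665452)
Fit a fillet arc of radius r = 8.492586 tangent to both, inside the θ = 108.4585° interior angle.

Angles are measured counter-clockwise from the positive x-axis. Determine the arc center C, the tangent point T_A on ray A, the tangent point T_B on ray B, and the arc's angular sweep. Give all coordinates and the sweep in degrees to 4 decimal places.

bisector direction at 264.0538° = (-0.103595,-0.994620)
center distance |VC| = r/sin(θ/2) = 8.492586/sin(54.2293°) = 10.467070
C = V + |VC|·bis = (-13.8565,12.5420)
T_A = V + ((C−V)·d_A)·d_A = V + 6.1185·d_A = (-18.0802,19.9097)
T_B = V + ((C−V)·d_B)·d_B = V + 6.1185·d_B = (-8.2051,18.8812)
sweep = 180° − θ = 71.5415°

center=(-13.8565,12.5420) T_A=(-18.0802,19.9097) T_B=(-8.2051,18.8812) sweep=71.5415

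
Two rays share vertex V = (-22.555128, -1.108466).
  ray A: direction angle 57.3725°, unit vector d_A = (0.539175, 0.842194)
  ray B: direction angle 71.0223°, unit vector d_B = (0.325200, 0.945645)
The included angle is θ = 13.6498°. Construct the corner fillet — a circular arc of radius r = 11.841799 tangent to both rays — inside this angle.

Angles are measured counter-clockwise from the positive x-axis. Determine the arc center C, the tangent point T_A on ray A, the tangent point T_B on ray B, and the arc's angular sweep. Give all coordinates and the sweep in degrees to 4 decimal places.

center=(20.8191,88.6051) T_A=(30.7922,82.2203) T_B=(9.6210,92.4561) sweep=166.3502

bisector direction at 64.1974° = (0.435272,0.900299)
center distance |VC| = r/sin(θ/2) = 11.841799/sin(6.8249°) = 99.648676
C = V + |VC|·bis = (20.8191,88.6051)
T_A = V + ((C−V)·d_A)·d_A = V + 98.9426·d_A = (30.7922,82.2203)
T_B = V + ((C−V)·d_B)·d_B = V + 98.9426·d_B = (9.6210,92.4561)
sweep = 180° − θ = 166.3502°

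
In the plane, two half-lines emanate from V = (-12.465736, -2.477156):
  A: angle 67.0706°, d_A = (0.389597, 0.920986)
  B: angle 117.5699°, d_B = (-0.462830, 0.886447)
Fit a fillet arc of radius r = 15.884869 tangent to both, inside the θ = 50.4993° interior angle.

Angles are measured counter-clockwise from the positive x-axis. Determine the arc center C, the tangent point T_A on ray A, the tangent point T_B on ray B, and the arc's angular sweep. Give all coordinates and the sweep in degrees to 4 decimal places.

bisector direction at 92.3202° = (-0.040485,0.999180)
center distance |VC| = r/sin(θ/2) = 15.884869/sin(25.2496°) = 37.239191
C = V + |VC|·bis = (-13.9734,34.7315)
T_A = V + ((C−V)·d_A)·d_A = V + 33.6813·d_A = (0.6564,28.5428)
T_B = V + ((C−V)·d_B)·d_B = V + 33.6813·d_B = (-28.0545,27.3795)
sweep = 180° − θ = 129.5007°

center=(-13.9734,34.7315) T_A=(0.6564,28.5428) T_B=(-28.0545,27.3795) sweep=129.5007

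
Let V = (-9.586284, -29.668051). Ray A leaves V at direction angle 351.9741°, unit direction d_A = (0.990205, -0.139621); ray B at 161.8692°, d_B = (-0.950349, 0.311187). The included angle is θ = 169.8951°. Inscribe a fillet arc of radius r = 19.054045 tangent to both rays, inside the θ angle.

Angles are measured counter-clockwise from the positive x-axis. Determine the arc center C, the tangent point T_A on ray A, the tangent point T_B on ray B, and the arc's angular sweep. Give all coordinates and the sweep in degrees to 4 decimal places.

bisector direction at 76.9216° = (0.226283,0.974062)
center distance |VC| = r/sin(θ/2) = 19.054045/sin(84.9476°) = 19.128368
C = V + |VC|·bis = (-5.2579,-11.0358)
T_A = V + ((C−V)·d_A)·d_A = V + 1.6846·d_A = (-7.9182,-29.9033)
T_B = V + ((C−V)·d_B)·d_B = V + 1.6846·d_B = (-11.1872,-29.1438)
sweep = 180° − θ = 10.1049°

center=(-5.2579,-11.0358) T_A=(-7.9182,-29.9033) T_B=(-11.1872,-29.1438) sweep=10.1049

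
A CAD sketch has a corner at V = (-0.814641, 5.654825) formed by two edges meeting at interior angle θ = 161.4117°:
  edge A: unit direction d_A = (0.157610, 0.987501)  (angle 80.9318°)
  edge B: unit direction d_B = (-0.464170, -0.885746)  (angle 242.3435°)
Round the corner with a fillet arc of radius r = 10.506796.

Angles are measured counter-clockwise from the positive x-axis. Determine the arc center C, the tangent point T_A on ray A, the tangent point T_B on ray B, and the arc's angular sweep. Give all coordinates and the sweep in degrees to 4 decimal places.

bisector direction at 161.6376° = (-0.949083,0.315025)
center distance |VC| = r/sin(θ/2) = 10.506796/sin(80.7058°) = 10.646562
C = V + |VC|·bis = (-10.9191,9.0088)
T_A = V + ((C−V)·d_A)·d_A = V + 1.7195·d_A = (-0.5436,7.3528)
T_B = V + ((C−V)·d_B)·d_B = V + 1.7195·d_B = (-1.6128,4.1318)
sweep = 180° − θ = 18.5883°

center=(-10.9191,9.0088) T_A=(-0.5436,7.3528) T_B=(-1.6128,4.1318) sweep=18.5883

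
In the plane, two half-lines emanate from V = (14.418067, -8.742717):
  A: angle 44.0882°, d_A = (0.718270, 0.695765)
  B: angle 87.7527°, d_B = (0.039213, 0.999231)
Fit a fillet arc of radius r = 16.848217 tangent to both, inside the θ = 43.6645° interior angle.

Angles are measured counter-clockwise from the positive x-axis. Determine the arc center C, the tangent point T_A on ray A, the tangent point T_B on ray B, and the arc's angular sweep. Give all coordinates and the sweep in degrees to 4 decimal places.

bisector direction at 65.9204° = (0.408005,0.912980)
center distance |VC| = r/sin(θ/2) = 16.848217/sin(21.8322°) = 45.304255
C = V + |VC|·bis = (32.9024,32.6192)
T_A = V + ((C−V)·d_A)·d_A = V + 42.0549·d_A = (44.6248,20.5176)
T_B = V + ((C−V)·d_B)·d_B = V + 42.0549·d_B = (16.0672,33.2798)
sweep = 180° − θ = 136.3355°

center=(32.9024,32.6192) T_A=(44.6248,20.5176) T_B=(16.0672,33.2798) sweep=136.3355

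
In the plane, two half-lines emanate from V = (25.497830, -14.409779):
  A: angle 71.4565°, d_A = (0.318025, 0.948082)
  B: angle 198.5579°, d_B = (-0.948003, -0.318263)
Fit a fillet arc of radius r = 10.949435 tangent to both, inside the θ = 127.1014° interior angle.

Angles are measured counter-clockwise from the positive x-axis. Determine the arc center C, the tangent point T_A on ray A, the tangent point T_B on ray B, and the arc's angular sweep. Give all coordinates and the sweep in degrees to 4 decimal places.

center=(16.8492,-5.7633) T_A=(27.2301,-9.2455) T_B=(20.3340,-16.1434) sweep=52.8986

bisector direction at 135.0072° = (-0.707196,0.707018)
center distance |VC| = r/sin(θ/2) = 10.949435/sin(63.5507°) = 12.229512
C = V + |VC|·bis = (16.8492,-5.7633)
T_A = V + ((C−V)·d_A)·d_A = V + 5.4471·d_A = (27.2301,-9.2455)
T_B = V + ((C−V)·d_B)·d_B = V + 5.4471·d_B = (20.3340,-16.1434)
sweep = 180° − θ = 52.8986°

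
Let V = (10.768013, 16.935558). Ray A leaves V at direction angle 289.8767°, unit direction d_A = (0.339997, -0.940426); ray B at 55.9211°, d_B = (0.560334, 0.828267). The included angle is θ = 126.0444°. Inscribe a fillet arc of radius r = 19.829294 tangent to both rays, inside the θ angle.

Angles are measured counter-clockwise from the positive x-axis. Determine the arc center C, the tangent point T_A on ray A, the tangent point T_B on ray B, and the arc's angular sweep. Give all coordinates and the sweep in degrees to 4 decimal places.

bisector direction at 352.8989° = (0.992330,-0.123621)
center distance |VC| = r/sin(θ/2) = 19.829294/sin(63.0222°) = 22.250546
C = V + |VC|·bis = (32.8479,14.1849)
T_A = V + ((C−V)·d_A)·d_A = V + 10.0939·d_A = (14.1999,7.4430)
T_B = V + ((C−V)·d_B)·d_B = V + 10.0939·d_B = (16.4239,25.2960)
sweep = 180° − θ = 53.9556°

center=(32.8479,14.1849) T_A=(14.1999,7.4430) T_B=(16.4239,25.2960) sweep=53.9556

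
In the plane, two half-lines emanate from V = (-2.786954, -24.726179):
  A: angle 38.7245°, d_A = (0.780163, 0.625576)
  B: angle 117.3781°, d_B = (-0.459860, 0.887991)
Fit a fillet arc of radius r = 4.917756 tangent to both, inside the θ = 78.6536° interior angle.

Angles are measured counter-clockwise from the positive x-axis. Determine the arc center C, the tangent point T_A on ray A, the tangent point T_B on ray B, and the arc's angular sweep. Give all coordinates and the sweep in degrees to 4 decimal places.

bisector direction at 78.0513° = (0.207036,0.978333)
center distance |VC| = r/sin(θ/2) = 4.917756/sin(39.3268°) = 7.759861
C = V + |VC|·bis = (-1.1804,-17.1344)
T_A = V + ((C−V)·d_A)·d_A = V + 6.0026·d_A = (1.8960,-20.9711)
T_B = V + ((C−V)·d_B)·d_B = V + 6.0026·d_B = (-5.5473,-19.3959)
sweep = 180° − θ = 101.3464°

center=(-1.1804,-17.1344) T_A=(1.8960,-20.9711) T_B=(-5.5473,-19.3959) sweep=101.3464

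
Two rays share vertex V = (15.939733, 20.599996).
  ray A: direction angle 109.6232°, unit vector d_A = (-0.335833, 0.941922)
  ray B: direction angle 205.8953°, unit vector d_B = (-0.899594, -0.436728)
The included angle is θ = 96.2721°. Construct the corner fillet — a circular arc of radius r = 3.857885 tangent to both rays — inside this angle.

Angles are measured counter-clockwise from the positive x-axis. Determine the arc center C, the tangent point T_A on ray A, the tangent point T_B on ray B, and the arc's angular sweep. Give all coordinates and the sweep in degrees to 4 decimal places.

bisector direction at 157.7593° = (-0.925602,0.378499)
center distance |VC| = r/sin(θ/2) = 3.857885/sin(48.1360°) = 5.180235
C = V + |VC|·bis = (11.1449,22.5607)
T_A = V + ((C−V)·d_A)·d_A = V + 3.4571·d_A = (14.7787,23.8563)
T_B = V + ((C−V)·d_B)·d_B = V + 3.4571·d_B = (12.8297,19.0902)
sweep = 180° − θ = 83.7279°

center=(11.1449,22.5607) T_A=(14.7787,23.8563) T_B=(12.8297,19.0902) sweep=83.7279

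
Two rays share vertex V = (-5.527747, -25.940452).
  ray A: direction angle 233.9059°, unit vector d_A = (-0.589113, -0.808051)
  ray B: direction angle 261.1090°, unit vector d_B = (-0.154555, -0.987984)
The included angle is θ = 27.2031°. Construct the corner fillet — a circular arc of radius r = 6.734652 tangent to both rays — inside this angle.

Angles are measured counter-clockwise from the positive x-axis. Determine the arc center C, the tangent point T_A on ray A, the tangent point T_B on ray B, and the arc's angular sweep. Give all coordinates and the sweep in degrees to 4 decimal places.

center=(-16.4834,-52.3995) T_A=(-21.9254,-48.4321) T_B=(-9.8297,-53.4404) sweep=152.7969

bisector direction at 247.5075° = (-0.382563,-0.923929)
center distance |VC| = r/sin(θ/2) = 6.734652/sin(13.6015°) = 28.637571
C = V + |VC|·bis = (-16.4834,-52.3995)
T_A = V + ((C−V)·d_A)·d_A = V + 27.8344·d_A = (-21.9254,-48.4321)
T_B = V + ((C−V)·d_B)·d_B = V + 27.8344·d_B = (-9.8297,-53.4404)
sweep = 180° − θ = 152.7969°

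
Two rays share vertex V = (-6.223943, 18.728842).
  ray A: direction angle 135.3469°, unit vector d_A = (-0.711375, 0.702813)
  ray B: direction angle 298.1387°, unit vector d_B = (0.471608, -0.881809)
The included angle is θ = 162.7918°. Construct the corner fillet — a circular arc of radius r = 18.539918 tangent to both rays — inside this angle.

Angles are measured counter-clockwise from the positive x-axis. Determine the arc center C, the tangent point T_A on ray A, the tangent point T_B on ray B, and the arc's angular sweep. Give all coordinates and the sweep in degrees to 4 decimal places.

bisector direction at 216.7428° = (-0.801329,-0.598224)
center distance |VC| = r/sin(θ/2) = 18.539918/sin(81.3959°) = 18.750947
C = V + |VC|·bis = (-21.2496,7.5116)
T_A = V + ((C−V)·d_A)·d_A = V + 2.8053·d_A = (-8.2195,20.7004)
T_B = V + ((C−V)·d_B)·d_B = V + 2.8053·d_B = (-4.9010,16.2551)
sweep = 180° − θ = 17.2082°

center=(-21.2496,7.5116) T_A=(-8.2195,20.7004) T_B=(-4.9010,16.2551) sweep=17.2082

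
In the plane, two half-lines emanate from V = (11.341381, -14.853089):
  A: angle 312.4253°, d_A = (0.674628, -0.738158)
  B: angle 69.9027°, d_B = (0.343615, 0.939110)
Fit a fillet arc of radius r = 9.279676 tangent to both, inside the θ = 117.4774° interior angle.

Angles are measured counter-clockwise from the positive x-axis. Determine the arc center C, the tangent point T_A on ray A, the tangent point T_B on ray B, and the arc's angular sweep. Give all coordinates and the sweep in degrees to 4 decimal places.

center=(21.9918,-12.7512) T_A=(15.1419,-19.0115) T_B=(13.2772,-9.5626) sweep=62.5226

bisector direction at 11.1640° = (0.981077,0.193618)
center distance |VC| = r/sin(θ/2) = 9.279676/sin(58.7387°) = 10.855840
C = V + |VC|·bis = (21.9918,-12.7512)
T_A = V + ((C−V)·d_A)·d_A = V + 5.6335·d_A = (15.1419,-19.0115)
T_B = V + ((C−V)·d_B)·d_B = V + 5.6335·d_B = (13.2772,-9.5626)
sweep = 180° − θ = 62.5226°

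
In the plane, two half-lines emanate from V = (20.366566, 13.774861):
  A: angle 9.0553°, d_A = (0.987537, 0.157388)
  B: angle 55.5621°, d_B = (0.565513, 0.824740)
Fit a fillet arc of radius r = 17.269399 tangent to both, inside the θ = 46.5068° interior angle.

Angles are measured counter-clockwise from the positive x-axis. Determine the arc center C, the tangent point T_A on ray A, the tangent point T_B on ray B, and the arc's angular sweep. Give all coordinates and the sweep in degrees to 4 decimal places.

bisector direction at 32.3087° = (0.845181,0.534481)
center distance |VC| = r/sin(θ/2) = 17.269399/sin(23.2534°) = 43.742325
C = V + |VC|·bis = (57.3367,37.1543)
T_A = V + ((C−V)·d_A)·d_A = V + 40.1890·d_A = (60.0547,20.1001)
T_B = V + ((C−V)·d_B)·d_B = V + 40.1890·d_B = (43.0940,46.9204)
sweep = 180° − θ = 133.4932°

center=(57.3367,37.1543) T_A=(60.0547,20.1001) T_B=(43.0940,46.9204) sweep=133.4932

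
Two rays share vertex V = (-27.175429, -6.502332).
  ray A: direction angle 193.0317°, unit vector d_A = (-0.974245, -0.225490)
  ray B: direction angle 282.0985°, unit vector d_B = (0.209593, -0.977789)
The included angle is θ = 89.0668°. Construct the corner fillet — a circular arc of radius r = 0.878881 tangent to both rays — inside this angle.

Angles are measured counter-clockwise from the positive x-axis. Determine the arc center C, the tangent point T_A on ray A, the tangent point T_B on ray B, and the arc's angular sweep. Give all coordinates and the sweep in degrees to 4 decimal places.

bisector direction at 237.5651° = (-0.536341,-0.844001)
center distance |VC| = r/sin(θ/2) = 0.878881/sin(44.5334°) = 1.253172
C = V + |VC|·bis = (-27.8476,-7.5600)
T_A = V + ((C−V)·d_A)·d_A = V + 0.8933·d_A = (-28.0457,-6.7038)
T_B = V + ((C−V)·d_B)·d_B = V + 0.8933·d_B = (-26.9882,-7.3758)
sweep = 180° − θ = 90.9332°

center=(-27.8476,-7.5600) T_A=(-28.0457,-6.7038) T_B=(-26.9882,-7.3758) sweep=90.9332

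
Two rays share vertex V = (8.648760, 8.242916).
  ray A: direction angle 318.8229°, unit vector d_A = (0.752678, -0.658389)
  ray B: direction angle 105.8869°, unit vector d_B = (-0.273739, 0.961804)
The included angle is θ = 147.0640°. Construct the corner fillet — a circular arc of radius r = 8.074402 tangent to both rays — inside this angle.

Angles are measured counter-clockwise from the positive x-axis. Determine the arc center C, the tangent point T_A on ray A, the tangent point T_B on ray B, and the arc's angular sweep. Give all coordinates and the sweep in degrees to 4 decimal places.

center=(15.7614,12.7489) T_A=(10.4453,6.6714) T_B=(7.9954,10.5386) sweep=32.9360

bisector direction at 32.3549° = (0.844749,0.535162)
center distance |VC| = r/sin(θ/2) = 8.074402/sin(73.5320°) = 8.419797
C = V + |VC|·bis = (15.7614,12.7489)
T_A = V + ((C−V)·d_A)·d_A = V + 2.3868·d_A = (10.4453,6.6714)
T_B = V + ((C−V)·d_B)·d_B = V + 2.3868·d_B = (7.9954,10.5386)
sweep = 180° − θ = 32.9360°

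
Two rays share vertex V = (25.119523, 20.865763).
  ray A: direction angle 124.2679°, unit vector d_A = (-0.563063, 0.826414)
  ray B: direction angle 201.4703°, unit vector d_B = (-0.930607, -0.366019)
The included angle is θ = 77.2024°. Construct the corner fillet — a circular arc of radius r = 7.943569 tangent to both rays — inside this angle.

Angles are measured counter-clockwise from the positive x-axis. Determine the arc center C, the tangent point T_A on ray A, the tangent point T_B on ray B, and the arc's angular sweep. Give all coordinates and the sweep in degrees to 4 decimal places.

center=(12.9522,24.6161) T_A=(19.5169,29.0888) T_B=(15.8597,17.2238) sweep=102.7976

bisector direction at 162.8691° = (-0.955634,0.294556)
center distance |VC| = r/sin(θ/2) = 7.943569/sin(38.6012°) = 12.732201
C = V + |VC|·bis = (12.9522,24.6161)
T_A = V + ((C−V)·d_A)·d_A = V + 9.9503·d_A = (19.5169,29.0888)
T_B = V + ((C−V)·d_B)·d_B = V + 9.9503·d_B = (15.8597,17.2238)
sweep = 180° − θ = 102.7976°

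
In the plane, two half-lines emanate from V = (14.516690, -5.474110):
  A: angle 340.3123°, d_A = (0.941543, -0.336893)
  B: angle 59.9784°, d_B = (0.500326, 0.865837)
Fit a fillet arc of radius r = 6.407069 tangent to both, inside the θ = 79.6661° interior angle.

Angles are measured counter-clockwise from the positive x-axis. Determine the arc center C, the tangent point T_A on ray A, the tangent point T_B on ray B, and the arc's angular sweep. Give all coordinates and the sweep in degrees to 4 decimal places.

center=(23.9072,-2.0293) T_A=(21.7487,-8.0618) T_B=(18.3597,1.1764) sweep=100.3339

bisector direction at 20.1454° = (0.938822,0.344403)
center distance |VC| = r/sin(θ/2) = 6.407069/sin(39.8331°) = 10.002406
C = V + |VC|·bis = (23.9072,-2.0293)
T_A = V + ((C−V)·d_A)·d_A = V + 7.6810·d_A = (21.7487,-8.0618)
T_B = V + ((C−V)·d_B)·d_B = V + 7.6810·d_B = (18.3597,1.1764)
sweep = 180° − θ = 100.3339°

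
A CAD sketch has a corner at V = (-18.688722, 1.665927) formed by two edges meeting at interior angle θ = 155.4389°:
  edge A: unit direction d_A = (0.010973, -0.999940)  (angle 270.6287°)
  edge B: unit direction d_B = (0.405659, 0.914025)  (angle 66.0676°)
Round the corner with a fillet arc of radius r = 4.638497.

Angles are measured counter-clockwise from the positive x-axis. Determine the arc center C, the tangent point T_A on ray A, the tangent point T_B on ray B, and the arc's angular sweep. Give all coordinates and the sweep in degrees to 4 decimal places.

center=(-14.0394,0.7072) T_A=(-18.6776,0.6563) T_B=(-18.2791,2.5888) sweep=24.5611

bisector direction at 348.3482° = (0.979393,-0.201964)
center distance |VC| = r/sin(θ/2) = 4.638497/sin(77.7194°) = 4.747121
C = V + |VC|·bis = (-14.0394,0.7072)
T_A = V + ((C−V)·d_A)·d_A = V + 1.0097·d_A = (-18.6776,0.6563)
T_B = V + ((C−V)·d_B)·d_B = V + 1.0097·d_B = (-18.2791,2.5888)
sweep = 180° − θ = 24.5611°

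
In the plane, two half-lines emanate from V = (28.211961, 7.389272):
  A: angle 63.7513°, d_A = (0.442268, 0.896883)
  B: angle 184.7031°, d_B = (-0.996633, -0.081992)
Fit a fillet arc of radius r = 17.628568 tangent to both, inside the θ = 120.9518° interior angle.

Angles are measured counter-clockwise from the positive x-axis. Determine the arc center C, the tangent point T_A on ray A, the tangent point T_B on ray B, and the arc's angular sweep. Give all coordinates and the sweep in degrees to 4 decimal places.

center=(16.8166,24.1399) T_A=(32.6274,16.3434) T_B=(18.2620,6.5707) sweep=59.0482

bisector direction at 124.2272° = (-0.562476,0.826814)
center distance |VC| = r/sin(θ/2) = 17.628568/sin(60.4759°) = 20.259264
C = V + |VC|·bis = (16.8166,24.1399)
T_A = V + ((C−V)·d_A)·d_A = V + 9.9836·d_A = (32.6274,16.3434)
T_B = V + ((C−V)·d_B)·d_B = V + 9.9836·d_B = (18.2620,6.5707)
sweep = 180° − θ = 59.0482°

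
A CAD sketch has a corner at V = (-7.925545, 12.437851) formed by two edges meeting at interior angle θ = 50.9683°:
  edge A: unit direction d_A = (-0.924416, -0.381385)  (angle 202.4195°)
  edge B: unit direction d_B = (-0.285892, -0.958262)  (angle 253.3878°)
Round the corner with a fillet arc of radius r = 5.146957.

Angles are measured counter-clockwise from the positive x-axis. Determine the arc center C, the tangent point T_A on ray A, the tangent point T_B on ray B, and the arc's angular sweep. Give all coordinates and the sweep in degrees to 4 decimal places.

center=(-15.9449,3.5615) T_A=(-17.9079,8.3195) T_B=(-11.0128,2.0901) sweep=129.0317

bisector direction at 227.9036° = (-0.670379,-0.742019)
center distance |VC| = r/sin(θ/2) = 5.146957/sin(25.4841°) = 11.962396
C = V + |VC|·bis = (-15.9449,3.5615)
T_A = V + ((C−V)·d_A)·d_A = V + 10.7985·d_A = (-17.9079,8.3195)
T_B = V + ((C−V)·d_B)·d_B = V + 10.7985·d_B = (-11.0128,2.0901)
sweep = 180° − θ = 129.0317°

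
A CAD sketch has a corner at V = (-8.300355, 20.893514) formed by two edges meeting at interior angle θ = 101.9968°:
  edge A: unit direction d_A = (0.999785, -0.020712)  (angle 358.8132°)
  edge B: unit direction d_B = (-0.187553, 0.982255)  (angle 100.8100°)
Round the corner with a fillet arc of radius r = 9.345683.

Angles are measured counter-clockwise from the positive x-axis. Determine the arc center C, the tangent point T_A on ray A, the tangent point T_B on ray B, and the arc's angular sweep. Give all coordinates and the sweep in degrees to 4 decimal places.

center=(-0.5400,30.0804) T_A=(-0.7336,20.7368) T_B=(-9.7198,28.3276) sweep=78.0032

bisector direction at 49.8116° = (0.645303,0.763927)
center distance |VC| = r/sin(θ/2) = 9.345683/sin(50.9984°) = 12.025919
C = V + |VC|·bis = (-0.5400,30.0804)
T_A = V + ((C−V)·d_A)·d_A = V + 7.5684·d_A = (-0.7336,20.7368)
T_B = V + ((C−V)·d_B)·d_B = V + 7.5684·d_B = (-9.7198,28.3276)
sweep = 180° − θ = 78.0032°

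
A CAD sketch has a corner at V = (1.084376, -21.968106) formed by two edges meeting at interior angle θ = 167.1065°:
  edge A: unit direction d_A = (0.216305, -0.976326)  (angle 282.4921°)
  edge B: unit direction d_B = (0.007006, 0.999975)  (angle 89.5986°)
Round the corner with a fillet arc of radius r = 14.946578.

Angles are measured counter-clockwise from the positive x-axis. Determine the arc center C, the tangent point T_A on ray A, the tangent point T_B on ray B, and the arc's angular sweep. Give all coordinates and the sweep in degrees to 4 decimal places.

center=(16.0424,-20.3840) T_A=(1.4497,-23.6170) T_B=(1.0962,-20.2793) sweep=12.8935

bisector direction at 6.0454° = (0.994439,0.105316)
center distance |VC| = r/sin(θ/2) = 14.946578/sin(83.5533°) = 15.041692
C = V + |VC|·bis = (16.0424,-20.3840)
T_A = V + ((C−V)·d_A)·d_A = V + 1.6889·d_A = (1.4497,-23.6170)
T_B = V + ((C−V)·d_B)·d_B = V + 1.6889·d_B = (1.0962,-20.2793)
sweep = 180° − θ = 12.8935°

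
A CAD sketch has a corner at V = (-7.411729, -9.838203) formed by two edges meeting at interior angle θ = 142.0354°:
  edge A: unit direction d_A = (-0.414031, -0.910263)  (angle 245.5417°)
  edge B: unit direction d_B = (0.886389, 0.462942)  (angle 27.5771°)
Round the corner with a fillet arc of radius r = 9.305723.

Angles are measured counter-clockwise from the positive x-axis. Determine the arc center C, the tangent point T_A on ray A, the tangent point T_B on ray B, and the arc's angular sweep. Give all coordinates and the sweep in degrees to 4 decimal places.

bisector direction at 316.5594° = (0.726088,-0.687602)
center distance |VC| = r/sin(θ/2) = 9.305723/sin(71.0177°) = 9.840879
C = V + |VC|·bis = (-0.2664,-16.6048)
T_A = V + ((C−V)·d_A)·d_A = V + 3.2010·d_A = (-8.7370,-12.7520)
T_B = V + ((C−V)·d_B)·d_B = V + 3.2010·d_B = (-4.5744,-8.3563)
sweep = 180° − θ = 37.9646°

center=(-0.2664,-16.6048) T_A=(-8.7370,-12.7520) T_B=(-4.5744,-8.3563) sweep=37.9646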